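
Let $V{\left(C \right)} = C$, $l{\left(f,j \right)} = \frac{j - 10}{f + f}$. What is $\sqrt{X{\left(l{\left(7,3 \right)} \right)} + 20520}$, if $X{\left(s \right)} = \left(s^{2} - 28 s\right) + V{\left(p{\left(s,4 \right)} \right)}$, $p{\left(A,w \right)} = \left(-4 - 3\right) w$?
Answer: $\frac{5 \sqrt{3281}}{2} \approx 143.2$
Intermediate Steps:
$p{\left(A,w \right)} = - 7 w$
$l{\left(f,j \right)} = \frac{-10 + j}{2 f}$
$X{\left(s \right)} = -28 + s^{2} - 28 s$ ($X{\left(s \right)} = \left(s^{2} - 28 s\right) - 28 = -28 + s^{2} - 28 s$)
$\sqrt{X{\left(l{\left(7,3 \right)} \right)} + 20520} = \sqrt{\left(-28 + \left(\frac{-10 + 3}{2 \cdot 7}\right)^{2} - 28 \frac{-10 + 3}{2 \cdot 7}\right) + 20520} = \sqrt{\left(-28 + \left(\frac{1}{2} \cdot \frac{1}{7} \left(-7\right)\right)^{2} - 28 \cdot \frac{1}{2} \cdot \frac{1}{7} \left(-7\right)\right) + 20520} = \sqrt{\left(-28 + \left(- \frac{1}{2}\right)^{2} - -14\right) + 20520} = \sqrt{\left(-28 + \frac{1}{4} + 14\right) + 20520} = \sqrt{- \frac{55}{4} + 20520} = \sqrt{\frac{82025}{4}} = \frac{5 \sqrt{3281}}{2}$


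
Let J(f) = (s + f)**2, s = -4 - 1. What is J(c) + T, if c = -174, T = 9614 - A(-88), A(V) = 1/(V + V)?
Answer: 7331281/176 ≈ 41655.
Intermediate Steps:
A(V) = 1/(2*V)
T = 1692065/176 (T = 9614 - 1/(2*(-88)) = 9614 - (-1)/(2*88) = 9614 - 1*(-1/176) = 9614 + 1/176 = 1692065/176 ≈ 9614.0)
s = -5
J(f) = (-5 + f)**2
J(c) + T = (-5 - 174)**2 + 1692065/176 = (-179)**2 + 1692065/176 = 32041 + 1692065/176 = 7331281/176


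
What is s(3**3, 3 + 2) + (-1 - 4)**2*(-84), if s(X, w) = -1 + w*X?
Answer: -1966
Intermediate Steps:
s(X, w) = -1 + X*w
s(3**3, 3 + 2) + (-1 - 4)**2*(-84) = (-1 + 3**3*(3 + 2)) + (-1 - 4)**2*(-84) = (-1 + 27*5) + (-5)**2*(-84) = (-1 + 135) + 25*(-84) = 134 - 2100 = -1966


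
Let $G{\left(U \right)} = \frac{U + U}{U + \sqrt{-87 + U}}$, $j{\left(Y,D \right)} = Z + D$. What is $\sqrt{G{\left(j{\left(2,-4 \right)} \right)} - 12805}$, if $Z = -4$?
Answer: $\sqrt{\frac{102424 - 12805 i \sqrt{95}}{-8 + i \sqrt{95}}} \approx 0.0043 + 113.16 i$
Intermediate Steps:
$j{\left(Y,D \right)} = -4 + D$
$G{\left(U \right)} = \frac{2 U}{U + \sqrt{-87 + U}}$
$\sqrt{G{\left(j{\left(2,-4 \right)} \right)} - 12805} = \sqrt{\frac{2 \left(-4 - 4\right)}{\left(-4 - 4\right) + \sqrt{-87 - 8}} - 12805} = \sqrt{2 \left(-8\right) \frac{1}{-8 + \sqrt{-87 - 8}} - 12805} = \sqrt{2 \left(-8\right) \frac{1}{-8 + \sqrt{-95}} - 12805} = \sqrt{2 \left(-8\right) \frac{1}{-8 + i \sqrt{95}} - 12805} = \sqrt{- \frac{16}{-8 + i \sqrt{95}} - 12805} = \sqrt{-12805 - \frac{16}{-8 + i \sqrt{95}}}$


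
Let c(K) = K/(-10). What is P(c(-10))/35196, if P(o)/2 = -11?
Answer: -11/17598 ≈ -0.00062507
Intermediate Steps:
c(K) = -K/10 (c(K) = K*(-⅒) = -K/10)
P(o) = -22 (P(o) = 2*(-11) = -22)
P(c(-10))/35196 = -22/35196 = -22*1/35196 = -11/17598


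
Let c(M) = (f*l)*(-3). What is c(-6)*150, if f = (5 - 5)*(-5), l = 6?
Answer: 0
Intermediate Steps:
f = 0 (f = 0*(-5) = 0)
c(M) = 0 (c(M) = (0*6)*(-3) = 0*(-3) = 0)
c(-6)*150 = 0*150 = 0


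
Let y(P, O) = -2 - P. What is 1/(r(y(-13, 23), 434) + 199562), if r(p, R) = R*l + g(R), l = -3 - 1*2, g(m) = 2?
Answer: 1/197394 ≈ 5.0660e-6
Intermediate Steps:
l = -5 (l = -3 - 2 = -5)
r(p, R) = 2 - 5*R (r(p, R) = R*(-5) + 2 = -5*R + 2 = 2 - 5*R)
1/(r(y(-13, 23), 434) + 199562) = 1/((2 - 5*434) + 199562) = 1/((2 - 2170) + 199562) = 1/(-2168 + 199562) = 1/197394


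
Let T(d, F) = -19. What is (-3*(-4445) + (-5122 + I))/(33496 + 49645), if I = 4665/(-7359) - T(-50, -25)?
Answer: 20191541/203944873 ≈ 0.099005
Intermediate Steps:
I = 45052/2453 (I = 4665/(-7359) - 1*(-19) = 4665*(-1/7359) + 19 = -1555/2453 + 19 = 45052/2453 ≈ 18.366)
(-3*(-4445) + (-5122 + I))/(33496 + 49645) = (-3*(-4445) + (-5122 + 45052/2453))/(33496 + 49645) = (13335 - 12519214/2453)/83141 = (20191541/2453)*(1/83141) = 20191541/203944873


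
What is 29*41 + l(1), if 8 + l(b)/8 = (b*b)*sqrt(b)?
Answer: 1133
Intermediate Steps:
l(b) = -64 + 8*b**(5/2) (l(b) = -64 + 8*((b*b)*sqrt(b)) = -64 + 8*(b**2*sqrt(b)) = -64 + 8*b**(5/2))
29*41 + l(1) = 29*41 + (-64 + 8*1**(5/2)) = 1189 + (-64 + 8*1) = 1189 + (-64 + 8) = 1189 - 56 = 1133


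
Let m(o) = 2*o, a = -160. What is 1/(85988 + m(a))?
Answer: 1/85668 ≈ 1.1673e-5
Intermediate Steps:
1/(85988 + m(a)) = 1/(85988 + 2*(-160)) = 1/(85988 - 320) = 1/85668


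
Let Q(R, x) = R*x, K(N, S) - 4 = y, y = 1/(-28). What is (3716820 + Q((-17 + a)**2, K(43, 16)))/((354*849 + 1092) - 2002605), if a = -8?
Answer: -34713445/15875692 ≈ -2.1866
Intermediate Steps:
y = -1/28 ≈ -0.035714
K(N, S) = 111/28 (K(N, S) = 4 - 1/28 = 111/28)
(3716820 + Q((-17 + a)**2, K(43, 16)))/((354*849 + 1092) - 2002605) = (3716820 + (-17 - 8)**2*(111/28))/((354*849 + 1092) - 2002605) = (3716820 + (-25)**2*(111/28))/((300546 + 1092) - 2002605) = (3716820 + 625*(111/28))/(301638 - 2002605) = (3716820 + 69375/28)/(-1700967) = (104140335/28)*(-1/1700967) = -34713445/15875692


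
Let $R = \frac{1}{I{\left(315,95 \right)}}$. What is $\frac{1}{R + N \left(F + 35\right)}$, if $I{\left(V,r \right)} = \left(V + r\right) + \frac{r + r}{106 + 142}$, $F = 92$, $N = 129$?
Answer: $\frac{50935}{834468229} \approx 6.1039 \cdot 10^{-5}$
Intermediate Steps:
$I{\left(V,r \right)} = V + \frac{125 r}{124}$ ($I{\left(V,r \right)} = \left(V + r\right) + \frac{2 r}{248} = \left(V + r\right) + 2 r \frac{1}{248} = \left(V + r\right) + \frac{r}{124} = V + \frac{125 r}{124}$)
$R = \frac{124}{50935}$ ($R = \frac{1}{315 + \frac{125}{124} \cdot 95} = \frac{1}{315 + \frac{11875}{124}} = \frac{1}{\frac{50935}{124}} = \frac{124}{50935} \approx 0.0024345$)
$\frac{1}{R + N \left(F + 35\right)} = \frac{1}{\frac{124}{50935} + 129 \left(92 + 35\right)} = \frac{1}{\frac{124}{50935} + 129 \cdot 127} = \frac{1}{\frac{124}{50935} + 16383} = \frac{1}{\frac{834468229}{50935}} = \frac{50935}{834468229}$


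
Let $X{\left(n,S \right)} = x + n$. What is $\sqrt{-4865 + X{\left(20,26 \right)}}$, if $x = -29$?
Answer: $i \sqrt{4874} \approx 69.814 i$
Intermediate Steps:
$X{\left(n,S \right)} = -29 + n$
$\sqrt{-4865 + X{\left(20,26 \right)}} = \sqrt{-4865 + \left(-29 + 20\right)} = \sqrt{-4865 - 9} = \sqrt{-4874} = i \sqrt{4874}$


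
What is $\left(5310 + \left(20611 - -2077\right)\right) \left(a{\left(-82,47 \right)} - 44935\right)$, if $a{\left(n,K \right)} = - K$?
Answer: $-1259406036$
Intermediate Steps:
$\left(5310 + \left(20611 - -2077\right)\right) \left(a{\left(-82,47 \right)} - 44935\right) = \left(5310 + \left(20611 - -2077\right)\right) \left(\left(-1\right) 47 - 44935\right) = \left(5310 + \left(20611 + 2077\right)\right) \left(-47 - 44935\right) = \left(5310 + 22688\right) \left(-44982\right) = 27998 \left(-44982\right) = -1259406036$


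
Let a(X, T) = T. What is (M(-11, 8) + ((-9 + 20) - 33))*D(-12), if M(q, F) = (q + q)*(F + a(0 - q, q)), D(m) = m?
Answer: -528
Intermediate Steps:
M(q, F) = 2*q*(F + q) (M(q, F) = (q + q)*(F + q) = (2*q)*(F + q) = 2*q*(F + q))
(M(-11, 8) + ((-9 + 20) - 33))*D(-12) = (2*(-11)*(8 - 11) + ((-9 + 20) - 33))*(-12) = (2*(-11)*(-3) + (11 - 33))*(-12) = (66 - 22)*(-12) = 44*(-12) = -528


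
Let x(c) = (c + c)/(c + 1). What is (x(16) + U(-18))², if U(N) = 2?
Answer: 4356/289 ≈ 15.073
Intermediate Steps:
x(c) = 2*c/(1 + c) (x(c) = (2*c)/(1 + c) = 2*c/(1 + c))
(x(16) + U(-18))² = (2*16/(1 + 16) + 2)² = (2*16/17 + 2)² = (2*16*(1/17) + 2)² = (32/17 + 2)² = (66/17)² = 4356/289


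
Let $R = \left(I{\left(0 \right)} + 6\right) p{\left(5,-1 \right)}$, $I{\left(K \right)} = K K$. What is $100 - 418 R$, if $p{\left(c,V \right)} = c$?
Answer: $-12440$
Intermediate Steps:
$I{\left(K \right)} = K^{2}$
$R = 30$ ($R = \left(0^{2} + 6\right) 5 = \left(0 + 6\right) 5 = 6 \cdot 5 = 30$)
$100 - 418 R = 100 - 12540 = -12440$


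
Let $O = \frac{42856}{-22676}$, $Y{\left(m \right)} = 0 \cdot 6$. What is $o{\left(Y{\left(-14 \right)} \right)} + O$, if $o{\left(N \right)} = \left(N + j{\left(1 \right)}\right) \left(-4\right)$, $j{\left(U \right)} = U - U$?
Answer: $- \frac{10714}{5669} \approx -1.8899$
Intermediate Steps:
$j{\left(U \right)} = 0$
$Y{\left(m \right)} = 0$
$o{\left(N \right)} = - 4 N$ ($o{\left(N \right)} = \left(N + 0\right) \left(-4\right) = N \left(-4\right) = - 4 N$)
$O = - \frac{10714}{5669}$ ($O = 42856 \left(- \frac{1}{22676}\right) = - \frac{10714}{5669} \approx -1.8899$)
$o{\left(Y{\left(-14 \right)} \right)} + O = \left(-4\right) 0 - \frac{10714}{5669} = 0 - \frac{10714}{5669} = - \frac{10714}{5669}$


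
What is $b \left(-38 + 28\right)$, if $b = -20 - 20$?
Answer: $400$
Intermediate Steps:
$b = -40$ ($b = -20 - 20 = -40$)
$b \left(-38 + 28\right) = - 40 \left(-38 + 28\right) = \left(-40\right) \left(-10\right) = 400$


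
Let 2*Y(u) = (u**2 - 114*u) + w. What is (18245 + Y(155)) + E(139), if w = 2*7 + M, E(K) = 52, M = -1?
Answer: 21481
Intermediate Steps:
w = 13 (w = 2*7 - 1 = 14 - 1 = 13)
Y(u) = 13/2 + u**2/2 - 57*u (Y(u) = ((u**2 - 114*u) + 13)/2 = (13 + u**2 - 114*u)/2 = 13/2 + u**2/2 - 57*u)
(18245 + Y(155)) + E(139) = (18245 + (13/2 + (1/2)*155**2 - 57*155)) + 52 = (18245 + (13/2 + (1/2)*24025 - 8835)) + 52 = (18245 + (13/2 + 24025/2 - 8835)) + 52 = (18245 + 3184) + 52 = 21429 + 52 = 21481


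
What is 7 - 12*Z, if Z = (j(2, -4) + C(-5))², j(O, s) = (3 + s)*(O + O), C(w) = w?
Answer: -965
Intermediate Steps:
j(O, s) = 2*O*(3 + s) (j(O, s) = (3 + s)*(2*O) = 2*O*(3 + s))
Z = 81 (Z = (2*2*(3 - 4) - 5)² = (2*2*(-1) - 5)² = (-4 - 5)² = (-9)² = 81)
7 - 12*Z = 7 - 12*81 = 7 - 972 = -965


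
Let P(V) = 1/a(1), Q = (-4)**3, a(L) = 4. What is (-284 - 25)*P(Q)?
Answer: -309/4 ≈ -77.250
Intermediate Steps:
Q = -64
P(V) = 1/4
(-284 - 25)*P(Q) = (-284 - 25)*(1/4) = -309*1/4 = -309/4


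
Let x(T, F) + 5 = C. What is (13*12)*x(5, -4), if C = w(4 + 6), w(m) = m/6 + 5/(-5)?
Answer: -676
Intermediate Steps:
w(m) = -1 + m/6 (w(m) = m*(1/6) + 5*(-1/5) = m/6 - 1 = -1 + m/6)
C = 2/3 (C = -1 + (4 + 6)/6 = -1 + (1/6)*10 = -1 + 5/3 = 2/3 ≈ 0.66667)
x(T, F) = -13/3 (x(T, F) = -5 + 2/3 = -13/3)
(13*12)*x(5, -4) = (13*12)*(-13/3) = 156*(-13/3) = -676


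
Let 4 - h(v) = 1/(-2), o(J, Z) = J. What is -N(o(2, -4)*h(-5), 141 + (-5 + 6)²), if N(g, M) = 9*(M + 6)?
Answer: -1332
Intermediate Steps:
h(v) = 9/2 (h(v) = 4 - 1/(-2) = 4 - 1*(-½) = 4 + ½ = 9/2)
N(g, M) = 54 + 9*M (N(g, M) = 9*(6 + M) = 54 + 9*M)
-N(o(2, -4)*h(-5), 141 + (-5 + 6)²) = -(54 + 9*(141 + (-5 + 6)²)) = -(54 + 9*(141 + 1²)) = -(54 + 9*(141 + 1)) = -(54 + 9*142) = -(54 + 1278) = -1*1332 = -1332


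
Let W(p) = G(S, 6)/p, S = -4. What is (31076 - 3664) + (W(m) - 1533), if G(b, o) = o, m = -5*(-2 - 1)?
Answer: 129397/5 ≈ 25879.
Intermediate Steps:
m = 15 (m = -5*(-3) = 15)
W(p) = 6/p
(31076 - 3664) + (W(m) - 1533) = (31076 - 3664) + (6/15 - 1533) = 27412 + (6*(1/15) - 1533) = 27412 + (⅖ - 1533) = 27412 - 7663/5 = 129397/5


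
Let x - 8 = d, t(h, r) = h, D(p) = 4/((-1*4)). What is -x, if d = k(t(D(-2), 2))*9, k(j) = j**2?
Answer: -17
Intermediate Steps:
D(p) = -1 (D(p) = 4/(-4) = 4*(-1/4) = -1)
d = 9 (d = (-1)**2*9 = 1*9 = 9)
x = 17 (x = 8 + 9 = 17)
-x = -1*17 = -17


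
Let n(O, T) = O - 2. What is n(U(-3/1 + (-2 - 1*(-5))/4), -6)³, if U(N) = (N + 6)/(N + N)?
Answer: -4913/216 ≈ -22.745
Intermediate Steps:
U(N) = (6 + N)/(2*N) (U(N) = (6 + N)/((2*N)) = (6 + N)*(1/(2*N)) = (6 + N)/(2*N))
n(O, T) = -2 + O
n(U(-3/1 + (-2 - 1*(-5))/4), -6)³ = (-2 + (6 + (-3/1 + (-2 - 1*(-5))/4))/(2*(-3/1 + (-2 - 1*(-5))/4)))³ = (-2 + (6 + (-3*1 + (-2 + 5)*(¼)))/(2*(-3*1 + (-2 + 5)*(¼))))³ = (-2 + (6 + (-3 + 3*(¼)))/(2*(-3 + 3*(¼))))³ = (-2 + (6 + (-3 + ¾))/(2*(-3 + ¾)))³ = (-2 + (6 - 9/4)/(2*(-9/4)))³ = (-2 + (½)*(-4/9)*(15/4))³ = (-2 - ⅚)³ = (-17/6)³ = -4913/216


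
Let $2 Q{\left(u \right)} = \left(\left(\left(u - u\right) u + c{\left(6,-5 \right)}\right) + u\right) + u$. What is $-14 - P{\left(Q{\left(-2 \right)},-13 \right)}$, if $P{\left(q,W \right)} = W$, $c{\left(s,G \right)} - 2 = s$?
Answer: $-1$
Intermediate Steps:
$c{\left(s,G \right)} = 2 + s$
$Q{\left(u \right)} = 4 + u$ ($Q{\left(u \right)} = \frac{\left(\left(\left(u - u\right) u + \left(2 + 6\right)\right) + u\right) + u}{2} = \frac{\left(\left(0 u + 8\right) + u\right) + u}{2} = \frac{\left(\left(0 + 8\right) + u\right) + u}{2} = \frac{\left(8 + u\right) + u}{2} = \frac{8 + 2 u}{2} = 4 + u$)
$-14 - P{\left(Q{\left(-2 \right)},-13 \right)} = -14 - -13 = -14 + 13 = -1$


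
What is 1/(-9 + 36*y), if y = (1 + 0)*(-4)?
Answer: -1/153 ≈ -0.0065359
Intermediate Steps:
y = -4 (y = 1*(-4) = -4)
1/(-9 + 36*y) = 1/(-9 + 36*(-4)) = 1/(-9 - 144) = 1/(-153) = -1/153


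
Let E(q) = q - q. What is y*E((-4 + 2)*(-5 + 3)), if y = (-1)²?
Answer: 0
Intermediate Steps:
E(q) = 0
y = 1
y*E((-4 + 2)*(-5 + 3)) = 1*0 = 0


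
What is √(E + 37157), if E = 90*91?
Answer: √45347 ≈ 212.95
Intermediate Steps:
E = 8190
√(E + 37157) = √(8190 + 37157) = √45347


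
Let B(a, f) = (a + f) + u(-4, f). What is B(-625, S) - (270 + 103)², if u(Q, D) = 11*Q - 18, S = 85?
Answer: -139731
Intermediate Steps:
u(Q, D) = -18 + 11*Q
B(a, f) = -62 + a + f (B(a, f) = (a + f) + (-18 + 11*(-4)) = (a + f) + (-18 - 44) = (a + f) - 62 = -62 + a + f)
B(-625, S) - (270 + 103)² = (-62 - 625 + 85) - (270 + 103)² = -602 - 1*373² = -602 - 1*139129 = -602 - 139129 = -139731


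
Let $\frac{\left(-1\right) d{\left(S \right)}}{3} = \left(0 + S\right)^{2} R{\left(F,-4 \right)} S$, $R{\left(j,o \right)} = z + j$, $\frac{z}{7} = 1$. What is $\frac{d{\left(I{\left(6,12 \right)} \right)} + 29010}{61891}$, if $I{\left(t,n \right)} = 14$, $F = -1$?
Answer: $- \frac{20382}{61891} \approx -0.32932$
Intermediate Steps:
$z = 7$ ($z = 7 \cdot 1 = 7$)
$R{\left(j,o \right)} = 7 + j$
$d{\left(S \right)} = - 18 S^{3}$ ($d{\left(S \right)} = - 3 \left(0 + S\right)^{2} \left(7 - 1\right) S = - 3 S^{2} \cdot 6 S = - 3 \cdot 6 S^{2} S = - 3 \cdot 6 S^{3} = - 18 S^{3}$)
$\frac{d{\left(I{\left(6,12 \right)} \right)} + 29010}{61891} = \frac{- 18 \cdot 14^{3} + 29010}{61891} = \left(\left(-18\right) 2744 + 29010\right) \frac{1}{61891} = \left(-49392 + 29010\right) \frac{1}{61891} = \left(-20382\right) \frac{1}{61891} = - \frac{20382}{61891}$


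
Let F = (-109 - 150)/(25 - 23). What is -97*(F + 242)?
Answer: -21825/2 ≈ -10913.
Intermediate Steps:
F = -259/2 ≈ -129.50
-97*(F + 242) = -97*(-259/2 + 242) = -97*225/2 = -21825/2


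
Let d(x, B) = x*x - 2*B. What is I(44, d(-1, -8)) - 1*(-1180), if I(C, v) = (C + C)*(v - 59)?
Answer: -2516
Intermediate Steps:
d(x, B) = x**2 - 2*B
I(C, v) = 2*C*(-59 + v) (I(C, v) = (2*C)*(-59 + v) = 2*C*(-59 + v))
I(44, d(-1, -8)) - 1*(-1180) = 2*44*(-59 + ((-1)**2 - 2*(-8))) - 1*(-1180) = 2*44*(-59 + (1 + 16)) + 1180 = 2*44*(-59 + 17) + 1180 = 2*44*(-42) + 1180 = -3696 + 1180 = -2516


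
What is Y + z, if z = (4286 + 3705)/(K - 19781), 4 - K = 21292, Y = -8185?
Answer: -336157756/41069 ≈ -8185.2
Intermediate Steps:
K = -21288 (K = 4 - 1*21292 = 4 - 21292 = -21288)
z = -7991/41069 (z = (4286 + 3705)/(-21288 - 19781) = 7991/(-41069) = 7991*(-1/41069) = -7991/41069 ≈ -0.19458)
Y + z = -8185 - 7991/41069 = -336157756/41069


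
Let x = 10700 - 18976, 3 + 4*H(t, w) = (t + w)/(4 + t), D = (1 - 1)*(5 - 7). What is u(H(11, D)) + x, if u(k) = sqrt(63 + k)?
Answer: -8276 + sqrt(56190)/30 ≈ -8268.1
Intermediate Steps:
D = 0 (D = 0*(-2) = 0)
H(t, w) = -3/4 + (t + w)/(4*(4 + t)) (H(t, w) = -3/4 + ((t + w)/(4 + t))/4 = -3/4 + (t + w)/(4*(4 + t)))
x = -8276
u(H(11, D)) + x = sqrt(63 + (-12 + 0 - 2*11)/(4*(4 + 11))) - 8276 = sqrt(63 + (1/4)*(-12 + 0 - 22)/15) - 8276 = sqrt(63 + (1/4)*(1/15)*(-34)) - 8276 = sqrt(63 - 17/30) - 8276 = sqrt(1873/30) - 8276 = sqrt(56190)/30 - 8276 = -8276 + sqrt(56190)/30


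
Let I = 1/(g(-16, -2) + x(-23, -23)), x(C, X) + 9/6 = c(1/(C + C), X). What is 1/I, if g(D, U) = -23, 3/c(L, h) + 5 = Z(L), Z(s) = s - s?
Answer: -251/10 ≈ -25.100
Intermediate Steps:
Z(s) = 0
c(L, h) = -⅗ (c(L, h) = 3/(-5 + 0) = 3/(-5) = 3*(-⅕) = -⅗)
x(C, X) = -21/10 (x(C, X) = -3/2 - ⅗ = -21/10)
I = -10/251 (I = 1/(-23 - 21/10) = 1/(-251/10) = -10/251 ≈ -0.039841)
1/I = 1/(-10/251) = -251/10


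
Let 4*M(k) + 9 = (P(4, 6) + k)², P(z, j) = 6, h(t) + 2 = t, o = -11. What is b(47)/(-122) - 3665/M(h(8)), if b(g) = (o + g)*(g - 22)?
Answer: -191002/1647 ≈ -115.97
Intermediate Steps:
h(t) = -2 + t
b(g) = (-22 + g)*(-11 + g) (b(g) = (-11 + g)*(g - 22) = (-11 + g)*(-22 + g) = (-22 + g)*(-11 + g))
M(k) = -9/4 + (6 + k)²/4
b(47)/(-122) - 3665/M(h(8)) = (242 + 47² - 33*47)/(-122) - 3665/(-9/4 + (6 + (-2 + 8))²/4) = (242 + 2209 - 1551)*(-1/122) - 3665/(-9/4 + (6 + 6)²/4) = 900*(-1/122) - 3665/(-9/4 + (¼)*12²) = -450/61 - 3665/(-9/4 + (¼)*144) = -450/61 - 3665/(-9/4 + 36) = -450/61 - 3665/135/4 = -450/61 - 3665*4/135 = -450/61 - 2932/27 = -191002/1647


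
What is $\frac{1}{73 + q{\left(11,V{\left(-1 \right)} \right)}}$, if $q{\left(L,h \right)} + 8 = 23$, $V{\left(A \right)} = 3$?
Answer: $\frac{1}{88} \approx 0.011364$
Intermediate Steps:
$q{\left(L,h \right)} = 15$ ($q{\left(L,h \right)} = -8 + 23 = 15$)
$\frac{1}{73 + q{\left(11,V{\left(-1 \right)} \right)}} = \frac{1}{73 + 15} = \frac{1}{88}$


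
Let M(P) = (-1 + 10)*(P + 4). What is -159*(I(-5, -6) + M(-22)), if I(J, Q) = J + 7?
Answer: 25440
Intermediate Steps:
I(J, Q) = 7 + J
M(P) = 36 + 9*P (M(P) = 9*(4 + P) = 36 + 9*P)
-159*(I(-5, -6) + M(-22)) = -159*((7 - 5) + (36 + 9*(-22))) = -159*(2 + (36 - 198)) = -159*(2 - 162) = -159*(-160) = 25440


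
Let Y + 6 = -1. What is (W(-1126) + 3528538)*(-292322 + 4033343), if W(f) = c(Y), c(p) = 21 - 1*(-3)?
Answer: 13200424541802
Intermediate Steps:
Y = -7 (Y = -6 - 1 = -7)
c(p) = 24 (c(p) = 21 + 3 = 24)
W(f) = 24
(W(-1126) + 3528538)*(-292322 + 4033343) = (24 + 3528538)*(-292322 + 4033343) = 3528562*3741021 = 13200424541802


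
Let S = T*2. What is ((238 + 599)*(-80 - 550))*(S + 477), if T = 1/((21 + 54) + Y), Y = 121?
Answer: -1760725755/7 ≈ -2.5153e+8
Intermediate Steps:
T = 1/196 (T = 1/((21 + 54) + 121) = 1/(75 + 121) = 1/196 ≈ 0.0051020)
S = 1/98 (S = (1/196)*2 = 1/98 ≈ 0.010204)
((238 + 599)*(-80 - 550))*(S + 477) = ((238 + 599)*(-80 - 550))*(1/98 + 477) = (837*(-630))*(46747/98) = -527310*46747/98 = -1760725755/7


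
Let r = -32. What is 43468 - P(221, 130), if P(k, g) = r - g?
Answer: 43630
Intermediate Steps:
P(k, g) = -32 - g
43468 - P(221, 130) = 43468 - (-32 - 1*130) = 43468 - (-32 - 130) = 43468 - 1*(-162) = 43468 + 162 = 43630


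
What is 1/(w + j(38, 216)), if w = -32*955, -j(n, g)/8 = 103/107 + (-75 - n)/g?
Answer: -2889/88297997 ≈ -3.2719e-5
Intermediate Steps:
j(n, g) = -824/107 - 8*(-75 - n)/g (j(n, g) = -8*(103/107 + (-75 - n)/g) = -824/107 - 8*(-75 - n)/g)
w = -30560
1/(w + j(38, 216)) = 1/(-30560 + (8/107)*(8025 - 103*216 + 107*38)/216) = 1/(-30560 + (8/107)*(1/216)*(8025 - 22248 + 4066)) = 1/(-30560 + (8/107)*(1/216)*(-10157)) = 1/(-30560 - 10157/2889) = 1/(-88297997/2889) = -2889/88297997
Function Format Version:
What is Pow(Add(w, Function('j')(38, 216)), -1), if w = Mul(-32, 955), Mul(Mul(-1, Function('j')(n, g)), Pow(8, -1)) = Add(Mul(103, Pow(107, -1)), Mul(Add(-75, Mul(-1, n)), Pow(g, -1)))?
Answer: Rational(-2889, 88297997) ≈ -3.2719e-5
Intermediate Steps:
Function('j')(n, g) = Add(Rational(-824, 107), Mul(-8, Pow(g, -1), Add(-75, Mul(-1, n)))) (Function('j')(n, g) = Mul(-8, Add(Mul(103, Pow(107, -1)), Mul(Add(-75, Mul(-1, n)), Pow(g, -1)))) = Mul(-8, Add(Mul(103, Rational(1, 107)), Mul(Pow(g, -1), Add(-75, Mul(-1, n))))) = Mul(-8, Add(Rational(103, 107), Mul(Pow(g, -1), Add(-75, Mul(-1, n))))) = Add(Rational(-824, 107), Mul(-8, Pow(g, -1), Add(-75, Mul(-1, n)))))
w = -30560
Pow(Add(w, Function('j')(38, 216)), -1) = Pow(Add(-30560, Mul(Rational(8, 107), Pow(216, -1), Add(8025, Mul(-103, 216), Mul(107, 38)))), -1) = Pow(Add(-30560, Mul(Rational(8, 107), Rational(1, 216), Add(8025, -22248, 4066))), -1) = Pow(Add(-30560, Mul(Rational(8, 107), Rational(1, 216), -10157)), -1) = Pow(Add(-30560, Rational(-10157, 2889)), -1) = Pow(Rational(-88297997, 2889), -1) = Rational(-2889, 88297997)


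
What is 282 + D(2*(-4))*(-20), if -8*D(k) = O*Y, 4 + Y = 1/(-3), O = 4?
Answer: 716/3 ≈ 238.67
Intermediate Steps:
Y = -13/3 (Y = -4 + 1/(-3) = -4 - ⅓ = -13/3 ≈ -4.3333)
D(k) = 13/6 (D(k) = -(-13)/(2*3) = -⅛*(-52/3) = 13/6)
282 + D(2*(-4))*(-20) = 282 + (13/6)*(-20) = 282 - 130/3 = 716/3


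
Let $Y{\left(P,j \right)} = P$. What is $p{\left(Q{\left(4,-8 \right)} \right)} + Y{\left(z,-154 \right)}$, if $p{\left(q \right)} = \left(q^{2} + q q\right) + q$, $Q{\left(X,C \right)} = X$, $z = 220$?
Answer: $256$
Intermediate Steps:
$p{\left(q \right)} = q + 2 q^{2}$ ($p{\left(q \right)} = \left(q^{2} + q^{2}\right) + q = 2 q^{2} + q = q + 2 q^{2}$)
$p{\left(Q{\left(4,-8 \right)} \right)} + Y{\left(z,-154 \right)} = 4 \left(1 + 2 \cdot 4\right) + 220 = 4 \left(1 + 8\right) + 220 = 4 \cdot 9 + 220 = 36 + 220 = 256$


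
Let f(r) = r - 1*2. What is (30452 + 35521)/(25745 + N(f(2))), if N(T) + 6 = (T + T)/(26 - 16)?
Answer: 65973/25739 ≈ 2.5632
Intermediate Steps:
f(r) = -2 + r (f(r) = r - 2 = -2 + r)
N(T) = -6 + T/5 (N(T) = -6 + (T + T)/(26 - 16) = -6 + (2*T)/10 = -6 + (2*T)*(⅒) = -6 + T/5)
(30452 + 35521)/(25745 + N(f(2))) = (30452 + 35521)/(25745 + (-6 + (-2 + 2)/5)) = 65973/(25745 + (-6 + (⅕)*0)) = 65973/(25745 + (-6 + 0)) = 65973/(25745 - 6) = 65973/25739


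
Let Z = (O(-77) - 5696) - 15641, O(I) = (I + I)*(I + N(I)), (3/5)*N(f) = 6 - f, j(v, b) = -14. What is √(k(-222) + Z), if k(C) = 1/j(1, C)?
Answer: I*√54300162/42 ≈ 175.45*I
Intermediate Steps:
N(f) = 10 - 5*f/3 (N(f) = 5*(6 - f)/3 = 10 - 5*f/3)
k(C) = -1/14 (k(C) = 1/(-14) = -1/14)
O(I) = 2*I*(10 - 2*I/3) (O(I) = (I + I)*(I + (10 - 5*I/3)) = (2*I)*(10 - 2*I/3) = 2*I*(10 - 2*I/3))
Z = -92347/3 (Z = ((4/3)*(-77)*(15 - 1*(-77)) - 5696) - 15641 = ((4/3)*(-77)*(15 + 77) - 5696) - 15641 = ((4/3)*(-77)*92 - 5696) - 15641 = (-28336/3 - 5696) - 15641 = -45424/3 - 15641 = -92347/3 ≈ -30782.)
√(k(-222) + Z) = √(-1/14 - 92347/3) = √(-1292861/42) = I*√54300162/42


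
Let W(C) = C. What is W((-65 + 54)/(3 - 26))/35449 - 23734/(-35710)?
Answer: 9675681914/14557663585 ≈ 0.66465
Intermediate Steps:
W((-65 + 54)/(3 - 26))/35449 - 23734/(-35710) = ((-65 + 54)/(3 - 26))/35449 - 23734/(-35710) = -11/(-23)*(1/35449) - 23734*(-1/35710) = -11*(-1/23)*(1/35449) + 11867/17855 = (11/23)*(1/35449) + 11867/17855 = 11/815327 + 11867/17855 = 9675681914/14557663585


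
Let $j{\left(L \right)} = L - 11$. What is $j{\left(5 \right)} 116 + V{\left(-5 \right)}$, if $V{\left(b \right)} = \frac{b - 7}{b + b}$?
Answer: $- \frac{3474}{5} \approx -694.8$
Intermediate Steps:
$V{\left(b \right)} = \frac{-7 + b}{2 b}$
$j{\left(L \right)} = -11 + L$
$j{\left(5 \right)} 116 + V{\left(-5 \right)} = \left(-11 + 5\right) 116 + \frac{-7 - 5}{2 \left(-5\right)} = \left(-6\right) 116 + \frac{1}{2} \left(- \frac{1}{5}\right) \left(-12\right) = -696 + \frac{6}{5} = - \frac{3474}{5}$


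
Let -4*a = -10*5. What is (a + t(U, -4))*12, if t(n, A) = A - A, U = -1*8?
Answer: 150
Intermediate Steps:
U = -8
t(n, A) = 0
a = 25/2 (a = -(-5)*5/2 = -¼*(-50) = 25/2 ≈ 12.500)
(a + t(U, -4))*12 = (25/2 + 0)*12 = (25/2)*12 = 150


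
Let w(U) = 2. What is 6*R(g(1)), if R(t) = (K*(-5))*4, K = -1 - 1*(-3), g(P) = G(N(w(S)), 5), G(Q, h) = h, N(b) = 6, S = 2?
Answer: -240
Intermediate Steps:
g(P) = 5
K = 2 (K = -1 + 3 = 2)
R(t) = -40 (R(t) = (2*(-5))*4 = -10*4 = -40)
6*R(g(1)) = 6*(-40) = -240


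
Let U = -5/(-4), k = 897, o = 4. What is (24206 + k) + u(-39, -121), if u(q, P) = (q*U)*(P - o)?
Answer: 124787/4 ≈ 31197.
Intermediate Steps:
U = 5/4 (U = -5*(-¼) = 5/4 ≈ 1.2500)
u(q, P) = 5*q*(-4 + P)/4 (u(q, P) = (q*(5/4))*(P - 1*4) = (5*q/4)*(P - 4) = (5*q/4)*(-4 + P) = 5*q*(-4 + P)/4)
(24206 + k) + u(-39, -121) = (24206 + 897) + (5/4)*(-39)*(-4 - 121) = 25103 + (5/4)*(-39)*(-125) = 25103 + 24375/4 = 124787/4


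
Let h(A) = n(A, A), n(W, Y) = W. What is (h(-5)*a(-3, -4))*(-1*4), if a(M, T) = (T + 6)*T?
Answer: -160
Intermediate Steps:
h(A) = A
a(M, T) = T*(6 + T) (a(M, T) = (6 + T)*T = T*(6 + T))
(h(-5)*a(-3, -4))*(-1*4) = (-(-20)*(6 - 4))*(-1*4) = -(-20)*2*(-4) = -5*(-8)*(-4) = 40*(-4) = -160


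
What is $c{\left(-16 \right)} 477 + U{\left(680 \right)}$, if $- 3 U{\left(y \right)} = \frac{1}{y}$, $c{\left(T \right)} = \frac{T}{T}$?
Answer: $\frac{973079}{2040} \approx 477.0$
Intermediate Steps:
$c{\left(T \right)} = 1$
$U{\left(y \right)} = - \frac{1}{3 y}$
$c{\left(-16 \right)} 477 + U{\left(680 \right)} = 1 \cdot 477 - \frac{1}{3 \cdot 680} = 477 - \frac{1}{2040} = \frac{973079}{2040}$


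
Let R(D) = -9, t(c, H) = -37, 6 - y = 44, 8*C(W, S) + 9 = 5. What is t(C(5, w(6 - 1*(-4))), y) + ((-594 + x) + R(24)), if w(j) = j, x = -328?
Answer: -968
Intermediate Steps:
C(W, S) = -½ (C(W, S) = -9/8 + (⅛)*5 = -9/8 + 5/8 = -½)
y = -38 (y = 6 - 1*44 = 6 - 44 = -38)
t(C(5, w(6 - 1*(-4))), y) + ((-594 + x) + R(24)) = -37 + ((-594 - 328) - 9) = -37 + (-922 - 9) = -37 - 931 = -968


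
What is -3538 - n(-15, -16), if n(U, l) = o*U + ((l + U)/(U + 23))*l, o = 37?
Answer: -3045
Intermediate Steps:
n(U, l) = 37*U + l*(U + l)/(23 + U) (n(U, l) = 37*U + ((l + U)/(U + 23))*l = 37*U + ((U + l)/(23 + U))*l = 37*U + l*(U + l)/(23 + U))
-3538 - n(-15, -16) = -3538 - ((-16)² + 37*(-15)² + 851*(-15) - 15*(-16))/(23 - 15) = -3538 - (256 + 37*225 - 12765 + 240)/8 = -3538 - (256 + 8325 - 12765 + 240)/8 = -3538 - (-3944)/8 = -3538 - 1*(-493) = -3538 + 493 = -3045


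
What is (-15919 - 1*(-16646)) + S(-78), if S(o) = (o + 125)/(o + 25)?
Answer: 38484/53 ≈ 726.11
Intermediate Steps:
S(o) = (125 + o)/(25 + o)
(-15919 - 1*(-16646)) + S(-78) = (-15919 - 1*(-16646)) + (125 - 78)/(25 - 78) = (-15919 + 16646) + 47/(-53) = 727 - 1/53*47 = 727 - 47/53 = 38484/53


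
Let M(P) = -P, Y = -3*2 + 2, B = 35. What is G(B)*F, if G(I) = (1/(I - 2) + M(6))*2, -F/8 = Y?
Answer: -12608/33 ≈ -382.06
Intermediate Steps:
Y = -4 (Y = -6 + 2 = -4)
F = 32 (F = -8*(-4) = 32)
G(I) = -12 + 2/(-2 + I) (G(I) = (1/(I - 2) - 1*6)*2 = (1/(-2 + I) - 6)*2 = (-6 + 1/(-2 + I))*2 = -12 + 2/(-2 + I))
G(B)*F = (2*(13 - 6*35)/(-2 + 35))*32 = (2*(13 - 210)/33)*32 = (2*(1/33)*(-197))*32 = -394/33*32 = -12608/33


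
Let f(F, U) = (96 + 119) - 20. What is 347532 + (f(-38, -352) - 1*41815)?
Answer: 305912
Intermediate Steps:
f(F, U) = 195 (f(F, U) = 215 - 20 = 195)
347532 + (f(-38, -352) - 1*41815) = 347532 + (195 - 1*41815) = 347532 + (195 - 41815) = 347532 - 41620 = 305912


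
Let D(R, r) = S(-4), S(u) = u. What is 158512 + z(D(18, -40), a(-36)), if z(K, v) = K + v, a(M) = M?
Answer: 158472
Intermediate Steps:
D(R, r) = -4
158512 + z(D(18, -40), a(-36)) = 158512 + (-4 - 36) = 158512 - 40 = 158472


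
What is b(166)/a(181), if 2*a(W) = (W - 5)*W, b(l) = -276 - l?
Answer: -221/7964 ≈ -0.027750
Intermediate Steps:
a(W) = W*(-5 + W)/2 (a(W) = ((W - 5)*W)/2 = ((-5 + W)*W)/2 = (W*(-5 + W))/2 = W*(-5 + W)/2)
b(166)/a(181) = (-276 - 1*166)/(((½)*181*(-5 + 181))) = (-276 - 166)/(((½)*181*176)) = -442/15928 = -442*1/15928 = -221/7964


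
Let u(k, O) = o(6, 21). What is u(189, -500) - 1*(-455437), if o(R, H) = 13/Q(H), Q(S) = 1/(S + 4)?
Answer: 455762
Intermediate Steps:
Q(S) = 1/(4 + S)
o(R, H) = 52 + 13*H (o(R, H) = 13/(1/(4 + H)) = 13*(4 + H) = 52 + 13*H)
u(k, O) = 325 (u(k, O) = 52 + 13*21 = 52 + 273 = 325)
u(189, -500) - 1*(-455437) = 325 - 1*(-455437) = 325 + 455437 = 455762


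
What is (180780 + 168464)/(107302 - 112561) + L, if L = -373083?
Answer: -1962392741/5259 ≈ -3.7315e+5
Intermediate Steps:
(180780 + 168464)/(107302 - 112561) + L = (180780 + 168464)/(107302 - 112561) - 373083 = 349244/(-5259) - 373083 = 349244*(-1/5259) - 373083 = -349244/5259 - 373083 = -1962392741/5259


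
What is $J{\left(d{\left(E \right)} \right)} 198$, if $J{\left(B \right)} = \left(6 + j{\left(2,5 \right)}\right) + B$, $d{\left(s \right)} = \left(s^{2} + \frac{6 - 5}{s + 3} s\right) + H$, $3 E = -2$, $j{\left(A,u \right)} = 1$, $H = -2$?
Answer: $\frac{7150}{7} \approx 1021.4$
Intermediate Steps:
$E = - \frac{2}{3}$ ($E = \frac{1}{3} \left(-2\right) = - \frac{2}{3} \approx -0.66667$)
$d{\left(s \right)} = -2 + s^{2} + \frac{s}{3 + s}$ ($d{\left(s \right)} = \left(s^{2} + \frac{6 - 5}{s + 3} s\right) - 2 = \left(s^{2} + 1 \frac{1}{3 + s} s\right) - 2 = \left(s^{2} + \frac{s}{3 + s}\right) - 2 = -2 + s^{2} + \frac{s}{3 + s}$)
$J{\left(B \right)} = 7 + B$ ($J{\left(B \right)} = \left(6 + 1\right) + B = 7 + B$)
$J{\left(d{\left(E \right)} \right)} 198 = \left(7 + \frac{-6 + \left(- \frac{2}{3}\right)^{3} - - \frac{2}{3} + 3 \left(- \frac{2}{3}\right)^{2}}{3 - \frac{2}{3}}\right) 198 = \left(7 + \frac{-6 - \frac{8}{27} + \frac{2}{3} + 3 \cdot \frac{4}{9}}{\frac{7}{3}}\right) 198 = \left(7 + \frac{3 \left(-6 - \frac{8}{27} + \frac{2}{3} + \frac{4}{3}\right)}{7}\right) 198 = \left(7 + \frac{3}{7} \left(- \frac{116}{27}\right)\right) 198 = \left(7 - \frac{116}{63}\right) 198 = \frac{325}{63} \cdot 198 = \frac{7150}{7}$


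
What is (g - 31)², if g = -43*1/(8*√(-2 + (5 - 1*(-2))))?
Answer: 309369/320 + 1333*√5/20 ≈ 1115.8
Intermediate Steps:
g = -43*√5/40 (g = -43*1/(8*√(-2 + (5 + 2))) = -43*1/(8*√(-2 + 7)) = -43*√5/40 ≈ -2.4038)
(g - 31)² = (-43*√5/40 - 31)² = (-31 - 43*√5/40)²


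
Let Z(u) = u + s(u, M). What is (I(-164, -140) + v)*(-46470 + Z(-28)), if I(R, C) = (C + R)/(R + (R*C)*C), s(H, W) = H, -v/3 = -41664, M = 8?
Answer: -4673476027676648/803641 ≈ -5.8154e+9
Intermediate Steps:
v = 124992 (v = -3*(-41664) = 124992)
I(R, C) = (C + R)/(R + R*C²) (I(R, C) = (C + R)/(R + (C*R)*C) = (C + R)/(R + R*C²))
Z(u) = 2*u (Z(u) = u + u = 2*u)
(I(-164, -140) + v)*(-46470 + Z(-28)) = ((-140 - 164)/((-164)*(1 + (-140)²)) + 124992)*(-46470 + 2*(-28)) = (-1/164*(-304)/(1 + 19600) + 124992)*(-46470 - 56) = (-1/164*(-304)/19601 + 124992)*(-46526) = (-1/164*1/19601*(-304) + 124992)*(-46526) = (76/803641 + 124992)*(-46526) = (100448695948/803641)*(-46526) = -4673476027676648/803641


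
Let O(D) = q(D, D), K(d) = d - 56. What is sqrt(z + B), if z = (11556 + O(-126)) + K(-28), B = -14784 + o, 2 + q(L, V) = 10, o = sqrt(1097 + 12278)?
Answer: sqrt(-3304 + 5*sqrt(535)) ≈ 56.465*I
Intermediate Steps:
K(d) = -56 + d
o = 5*sqrt(535) (o = sqrt(13375) = 5*sqrt(535) ≈ 115.65)
q(L, V) = 8 (q(L, V) = -2 + 10 = 8)
B = -14784 + 5*sqrt(535) ≈ -14668.
O(D) = 8
z = 11480 (z = (11556 + 8) + (-56 - 28) = 11564 - 84 = 11480)
sqrt(z + B) = sqrt(11480 + (-14784 + 5*sqrt(535))) = sqrt(-3304 + 5*sqrt(535))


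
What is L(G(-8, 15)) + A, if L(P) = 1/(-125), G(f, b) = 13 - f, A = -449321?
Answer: -56165126/125 ≈ -4.4932e+5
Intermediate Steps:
L(P) = -1/125
L(G(-8, 15)) + A = -1/125 - 449321 = -56165126/125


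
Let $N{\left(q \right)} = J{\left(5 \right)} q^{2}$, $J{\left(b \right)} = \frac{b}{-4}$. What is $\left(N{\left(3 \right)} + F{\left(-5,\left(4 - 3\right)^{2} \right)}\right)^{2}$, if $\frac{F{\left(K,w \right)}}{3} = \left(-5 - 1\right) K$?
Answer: $\frac{99225}{16} \approx 6201.6$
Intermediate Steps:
$J{\left(b \right)} = - \frac{b}{4}$ ($J{\left(b \right)} = b \left(- \frac{1}{4}\right) = - \frac{b}{4}$)
$F{\left(K,w \right)} = - 18 K$ ($F{\left(K,w \right)} = 3 \left(-5 - 1\right) K = 3 \left(- 6 K\right) = - 18 K$)
$N{\left(q \right)} = - \frac{5 q^{2}}{4}$ ($N{\left(q \right)} = \left(- \frac{1}{4}\right) 5 q^{2} = - \frac{5 q^{2}}{4}$)
$\left(N{\left(3 \right)} + F{\left(-5,\left(4 - 3\right)^{2} \right)}\right)^{2} = \left(- \frac{5 \cdot 3^{2}}{4} - -90\right)^{2} = \left(\left(- \frac{5}{4}\right) 9 + 90\right)^{2} = \left(- \frac{45}{4} + 90\right)^{2} = \left(\frac{315}{4}\right)^{2} = \frac{99225}{16}$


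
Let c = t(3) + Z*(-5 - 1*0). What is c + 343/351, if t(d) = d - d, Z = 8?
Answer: -13697/351 ≈ -39.023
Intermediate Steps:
t(d) = 0
c = -40 (c = 0 + 8*(-5 - 1*0) = 0 + 8*(-5 + 0) = 0 + 8*(-5) = 0 - 40 = -40)
c + 343/351 = -40 + 343/351 = -13697/351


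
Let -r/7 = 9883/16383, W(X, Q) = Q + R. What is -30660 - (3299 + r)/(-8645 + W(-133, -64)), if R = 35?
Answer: -2178460167692/71053071 ≈ -30660.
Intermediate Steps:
W(X, Q) = 35 + Q (W(X, Q) = Q + 35 = 35 + Q)
r = -69181/16383 ≈ -4.2227
-30660 - (3299 + r)/(-8645 + W(-133, -64)) = -30660 - (3299 - 69181/16383)/(-8645 + (35 - 64)) = -30660 - 53978336/(16383*(-8645 - 29)) = -30660 - 53978336/(16383*(-8674)) = -30660 - 53978336*(-1)/(16383*8674) = -30660 - 1*(-26989168/71053071) = -30660 + 26989168/71053071 = -2178460167692/71053071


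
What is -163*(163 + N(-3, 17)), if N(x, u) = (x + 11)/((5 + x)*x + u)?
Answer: -293563/11 ≈ -26688.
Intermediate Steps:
N(x, u) = (11 + x)/(u + x*(5 + x)) (N(x, u) = (11 + x)/(x*(5 + x) + u) = (11 + x)/(u + x*(5 + x)))
-163*(163 + N(-3, 17)) = -163*(163 + (11 - 3)/(17 + (-3)² + 5*(-3))) = -163*(163 + 8/(17 + 9 - 15)) = -163*(163 + 8/11) = -163*1801/11 = -293563/11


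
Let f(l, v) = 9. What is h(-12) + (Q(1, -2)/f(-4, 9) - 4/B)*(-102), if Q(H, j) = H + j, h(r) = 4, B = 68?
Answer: 64/3 ≈ 21.333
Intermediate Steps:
h(-12) + (Q(1, -2)/f(-4, 9) - 4/B)*(-102) = 4 + ((1 - 2)/9 - 4/68)*(-102) = 4 + (-1*1/9 - 4*1/68)*(-102) = 4 + (-1/9 - 1/17)*(-102) = 4 - 26/153*(-102) = 4 + 52/3 = 64/3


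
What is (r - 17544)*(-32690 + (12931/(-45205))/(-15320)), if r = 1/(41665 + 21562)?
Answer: 25112581160911714446603/43787264516200 ≈ 5.7351e+8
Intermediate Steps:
r = 1/63227 ≈ 1.5816e-5
(r - 17544)*(-32690 + (12931/(-45205))/(-15320)) = (1/63227 - 17544)*(-32690 + (12931/(-45205))/(-15320)) = -1109254487*(-32690 + (12931*(-1/45205))*(-1/15320))/63227 = -1109254487*(-32690 - 12931/45205*(-1/15320))/63227 = -1109254487*(-32690 + 12931/692540600)/63227 = -1109254487/63227*(-22639152201069/692540600) = 25112581160911714446603/43787264516200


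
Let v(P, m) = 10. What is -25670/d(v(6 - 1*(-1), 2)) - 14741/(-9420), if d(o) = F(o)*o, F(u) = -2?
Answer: 12105311/9420 ≈ 1285.1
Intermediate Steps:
d(o) = -2*o
-25670/d(v(6 - 1*(-1), 2)) - 14741/(-9420) = -25670/((-2*10)) - 14741/(-9420) = -25670/(-20) - 14741*(-1/9420) = -25670*(-1/20) + 14741/9420 = 2567/2 + 14741/9420 = 12105311/9420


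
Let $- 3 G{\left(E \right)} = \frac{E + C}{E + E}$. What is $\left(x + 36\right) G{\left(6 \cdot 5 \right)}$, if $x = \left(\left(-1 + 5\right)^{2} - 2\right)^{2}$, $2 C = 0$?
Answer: $- \frac{116}{3} \approx -38.667$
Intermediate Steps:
$C = 0$ ($C = \frac{1}{2} \cdot 0 = 0$)
$G{\left(E \right)} = - \frac{1}{6}$ ($G{\left(E \right)} = - \frac{\left(E + 0\right) \frac{1}{E + E}}{3} = - \frac{E \frac{1}{2 E}}{3} = \left(- \frac{1}{3}\right) \frac{1}{2} = - \frac{1}{6}$)
$x = 196$ ($x = \left(4^{2} - 2\right)^{2} = \left(16 - 2\right)^{2} = 14^{2} = 196$)
$\left(x + 36\right) G{\left(6 \cdot 5 \right)} = \left(196 + 36\right) \left(- \frac{1}{6}\right) = 232 \left(- \frac{1}{6}\right) = - \frac{116}{3}$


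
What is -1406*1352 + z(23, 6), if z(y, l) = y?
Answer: -1900889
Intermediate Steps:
-1406*1352 + z(23, 6) = -1406*1352 + 23 = -1900912 + 23 = -1900889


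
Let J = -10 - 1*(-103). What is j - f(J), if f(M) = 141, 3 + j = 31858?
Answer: 31714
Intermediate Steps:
j = 31855 (j = -3 + 31858 = 31855)
J = 93 (J = -10 + 103 = 93)
j - f(J) = 31855 - 1*141 = 31855 - 141 = 31714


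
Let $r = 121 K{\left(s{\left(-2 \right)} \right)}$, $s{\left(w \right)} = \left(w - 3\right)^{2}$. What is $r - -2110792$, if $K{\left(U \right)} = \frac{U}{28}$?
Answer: $\frac{59105201}{28} \approx 2.1109 \cdot 10^{6}$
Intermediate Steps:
$s{\left(w \right)} = \left(-3 + w\right)^{2}$
$K{\left(U \right)} = \frac{U}{28}$ ($K{\left(U \right)} = U \frac{1}{28} = \frac{U}{28}$)
$r = \frac{3025}{28}$ ($r = 121 \frac{\left(-3 - 2\right)^{2}}{28} = 121 \frac{\left(-5\right)^{2}}{28} = 121 \cdot \frac{1}{28} \cdot 25 = 121 \cdot \frac{25}{28} = \frac{3025}{28} \approx 108.04$)
$r - -2110792 = \frac{3025}{28} - -2110792 = \frac{3025}{28} + 2110792 = \frac{59105201}{28}$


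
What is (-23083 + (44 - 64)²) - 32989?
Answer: -55672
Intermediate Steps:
(-23083 + (44 - 64)²) - 32989 = (-23083 + (-20)²) - 32989 = (-23083 + 400) - 32989 = -22683 - 32989 = -55672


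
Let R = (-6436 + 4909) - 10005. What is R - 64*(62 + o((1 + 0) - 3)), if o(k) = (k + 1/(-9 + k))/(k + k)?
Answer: -170868/11 ≈ -15533.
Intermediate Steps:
o(k) = (k + 1/(-9 + k))/(2*k) (o(k) = (k + 1/(-9 + k))/((2*k)) = (k + 1/(-9 + k))*(1/(2*k)) = (k + 1/(-9 + k))/(2*k))
R = -11532 (R = -1527 - 10005 = -11532)
R - 64*(62 + o((1 + 0) - 3)) = -11532 - 64*(62 + (1 + ((1 + 0) - 3)² - 9*((1 + 0) - 3))/(2*((1 + 0) - 3)*(-9 + ((1 + 0) - 3)))) = -11532 - 64*(62 + (1 + (1 - 3)² - 9*(1 - 3))/(2*(1 - 3)*(-9 + (1 - 3)))) = -11532 - 64*(62 + (½)*(1 + (-2)² - 9*(-2))/(-2*(-9 - 2))) = -11532 - 64*(62 + (½)*(-½)*(1 + 4 + 18)/(-11)) = -11532 - 64*(62 + (½)*(-½)*(-1/11)*23) = -11532 - 64*(62 + 23/44) = -11532 - 64*2751/44 = -11532 - 44016/11 = -170868/11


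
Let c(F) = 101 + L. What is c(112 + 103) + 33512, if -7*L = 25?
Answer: 235266/7 ≈ 33609.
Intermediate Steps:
L = -25/7 (L = -⅐*25 = -25/7 ≈ -3.5714)
c(F) = 682/7 (c(F) = 101 - 25/7 = 682/7)
c(112 + 103) + 33512 = 682/7 + 33512 = 235266/7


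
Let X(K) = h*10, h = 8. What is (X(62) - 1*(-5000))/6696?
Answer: 635/837 ≈ 0.75866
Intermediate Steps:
X(K) = 80 (X(K) = 8*10 = 80)
(X(62) - 1*(-5000))/6696 = (80 - 1*(-5000))/6696 = (80 + 5000)*(1/6696) = 5080*(1/6696) = 635/837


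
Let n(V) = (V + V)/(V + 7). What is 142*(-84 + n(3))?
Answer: -59214/5 ≈ -11843.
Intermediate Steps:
n(V) = 2*V/(7 + V) (n(V) = (2*V)/(7 + V) = 2*V/(7 + V))
142*(-84 + n(3)) = 142*(-84 + 2*3/(7 + 3)) = 142*(-84 + 2*3/10) = 142*(-84 + 2*3*(⅒)) = 142*(-84 + ⅗) = 142*(-417/5) = -59214/5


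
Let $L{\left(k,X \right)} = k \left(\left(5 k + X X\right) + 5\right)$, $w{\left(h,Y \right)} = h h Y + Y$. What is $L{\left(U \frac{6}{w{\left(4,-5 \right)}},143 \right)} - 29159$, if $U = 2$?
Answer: $- \frac{46307227}{1445} \approx -32047.0$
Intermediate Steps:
$w{\left(h,Y \right)} = Y + Y h^{2}$ ($w{\left(h,Y \right)} = h^{2} Y + Y = Y h^{2} + Y = Y + Y h^{2}$)
$L{\left(k,X \right)} = k \left(5 + X^{2} + 5 k\right)$ ($L{\left(k,X \right)} = k \left(\left(5 k + X^{2}\right) + 5\right) = k \left(\left(X^{2} + 5 k\right) + 5\right) = k \left(5 + X^{2} + 5 k\right)$)
$L{\left(U \frac{6}{w{\left(4,-5 \right)}},143 \right)} - 29159 = 2 \frac{6}{\left(-5\right) \left(1 + 4^{2}\right)} \left(5 + 143^{2} + 5 \cdot 2 \frac{6}{\left(-5\right) \left(1 + 4^{2}\right)}\right) - 29159 = 2 \frac{6}{\left(-5\right) \left(1 + 16\right)} \left(5 + 20449 + 5 \cdot 2 \frac{6}{\left(-5\right) \left(1 + 16\right)}\right) - 29159 = 2 \frac{6}{\left(-5\right) 17} \left(5 + 20449 + 5 \cdot 2 \frac{6}{\left(-5\right) 17}\right) - 29159 = 2 \frac{6}{-85} \left(5 + 20449 + 5 \cdot 2 \frac{6}{-85}\right) - 29159 = 2 \cdot 6 \left(- \frac{1}{85}\right) \left(5 + 20449 + 5 \cdot 2 \cdot 6 \left(- \frac{1}{85}\right)\right) - 29159 = 2 \left(- \frac{6}{85}\right) \left(5 + 20449 + 5 \cdot 2 \left(- \frac{6}{85}\right)\right) - 29159 = - \frac{12 \left(5 + 20449 + 5 \left(- \frac{12}{85}\right)\right)}{85} - 29159 = - \frac{12 \left(5 + 20449 - \frac{12}{17}\right)}{85} - 29159 = \left(- \frac{12}{85}\right) \frac{347706}{17} - 29159 = - \frac{4172472}{1445} - 29159 = - \frac{46307227}{1445}$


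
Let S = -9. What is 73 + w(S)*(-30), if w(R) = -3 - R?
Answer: -107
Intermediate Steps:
73 + w(S)*(-30) = 73 + (-3 - 1*(-9))*(-30) = 73 + (-3 + 9)*(-30) = 73 + 6*(-30) = 73 - 180 = -107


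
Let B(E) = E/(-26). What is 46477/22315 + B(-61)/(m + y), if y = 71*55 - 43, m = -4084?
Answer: 266904029/128802180 ≈ 2.0722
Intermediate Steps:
y = 3862 (y = 3905 - 43 = 3862)
B(E) = -E/26 (B(E) = E*(-1/26) = -E/26)
46477/22315 + B(-61)/(m + y) = 46477/22315 + (-1/26*(-61))/(-4084 + 3862) = 46477*(1/22315) + (61/26)/(-222) = 46477/22315 + (61/26)*(-1/222) = 46477/22315 - 61/5772 = 266904029/128802180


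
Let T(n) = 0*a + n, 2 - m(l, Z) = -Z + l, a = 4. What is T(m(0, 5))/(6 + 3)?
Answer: 7/9 ≈ 0.77778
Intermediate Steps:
m(l, Z) = 2 + Z - l (m(l, Z) = 2 - (-Z + l) = 2 - (l - Z) = 2 + (Z - l) = 2 + Z - l)
T(n) = n (T(n) = 0*4 + n = 0 + n = n)
T(m(0, 5))/(6 + 3) = (2 + 5 - 1*0)/(6 + 3) = (2 + 5 + 0)/9 = 7*(⅑) = 7/9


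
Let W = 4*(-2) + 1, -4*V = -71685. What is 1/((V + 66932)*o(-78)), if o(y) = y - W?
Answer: -4/24098323 ≈ -1.6599e-7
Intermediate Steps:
V = 71685/4 (V = -1/4*(-71685) = 71685/4 ≈ 17921.)
W = -7 (W = -8 + 1 = -7)
o(y) = 7 + y (o(y) = y - 1*(-7) = y + 7 = 7 + y)
1/((V + 66932)*o(-78)) = 1/((71685/4 + 66932)*(7 - 78)) = 1/((339413/4)*(-71)) = (4/339413)*(-1/71) = -4/24098323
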